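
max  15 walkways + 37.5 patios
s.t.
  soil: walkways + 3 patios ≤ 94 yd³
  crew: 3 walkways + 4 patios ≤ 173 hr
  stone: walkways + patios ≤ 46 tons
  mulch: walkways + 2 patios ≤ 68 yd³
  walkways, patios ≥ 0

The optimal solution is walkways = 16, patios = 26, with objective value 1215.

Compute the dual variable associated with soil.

Check each constraint at x*: soil 94/94 (tight); crew 152/173 (slack 21); stone 42/46 (slack 4); mulch 68/68 (tight).
Slack constraints have shadow price 0 (complementary slackness).
Dual feasibility on the basic columns requires 1·y_soil + 1·y_mulch = 15, 3·y_soil + 2·y_mulch = 37.5.
→ y_soil = 7.5 and y_mulch = 7.5.
Shadow price of soil = 7.5.

7.5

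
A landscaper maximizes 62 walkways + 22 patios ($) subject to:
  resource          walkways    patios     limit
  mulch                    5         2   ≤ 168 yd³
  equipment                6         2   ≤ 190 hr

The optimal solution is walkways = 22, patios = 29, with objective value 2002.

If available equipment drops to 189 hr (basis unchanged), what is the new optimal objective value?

Check each constraint at x*: mulch 168/168 (tight); equipment 190/190 (tight).
Dual feasibility on the basic columns requires 5·y_mulch + 6·y_equipment = 62, 2·y_mulch + 2·y_equipment = 22.
Solving: y_mulch = 4, y_equipment = 7.
Δz = y_equipment·Δb = 7 × (-1) = -7, so new z* = 2002 − 7 = 1995.

1995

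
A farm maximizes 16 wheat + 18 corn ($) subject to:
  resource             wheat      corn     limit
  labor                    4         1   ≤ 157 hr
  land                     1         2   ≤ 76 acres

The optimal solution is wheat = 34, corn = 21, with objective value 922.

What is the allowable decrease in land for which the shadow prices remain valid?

36.75

Binding constraints: labor, land. The basis is B = [[4,1],[1,2]] with det 7.
Per unit decrease in land, x* moves by d = (0.1429, -0.5714).
The basis stays optimal until corn reaches 0; allowable decrease = 36.75 acres.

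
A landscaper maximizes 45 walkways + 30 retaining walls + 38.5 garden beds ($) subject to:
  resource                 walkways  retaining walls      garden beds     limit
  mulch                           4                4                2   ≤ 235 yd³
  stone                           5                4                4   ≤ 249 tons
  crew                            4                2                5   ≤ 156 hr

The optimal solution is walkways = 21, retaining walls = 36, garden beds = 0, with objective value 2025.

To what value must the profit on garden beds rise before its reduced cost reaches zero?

45

Binding: stone and crew. Non-binding: mulch (7 unused).
By complementary slackness, y = 0 for the non-binding constraint.
Dual feasibility on the basic columns requires 5·y_stone + 4·y_crew = 45, 4·y_stone + 2·y_crew = 30.
This yields shadow prices y_stone = 5, y_crew = 5.
garden beds enters the basis when its profit ≥ yᵀa₃ = 5·4 + 5·5 = 45.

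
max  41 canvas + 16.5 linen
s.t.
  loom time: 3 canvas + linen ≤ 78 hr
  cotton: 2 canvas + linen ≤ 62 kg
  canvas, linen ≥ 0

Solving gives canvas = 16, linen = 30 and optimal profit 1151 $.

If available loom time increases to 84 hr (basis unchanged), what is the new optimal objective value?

1199

Check each constraint at x*: loom time 78/78 (tight); cotton 62/62 (tight).
From A_Bᵀ y = c: 3·y_loom time + 2·y_cotton = 41; 1·y_loom time + 1·y_cotton = 16.5.
This yields shadow prices y_loom time = 8, y_cotton = 8.5.
Δz = y_loom time·Δb = 8 × (6) = 48, so new z* = 1151 + 48 = 1199.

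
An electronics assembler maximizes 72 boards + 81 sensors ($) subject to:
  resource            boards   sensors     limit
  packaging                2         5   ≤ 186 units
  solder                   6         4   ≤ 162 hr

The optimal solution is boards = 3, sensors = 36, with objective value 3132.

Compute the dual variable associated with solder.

9

Both packaging and solder are binding at x*.
The binding rows give the dual system: 2·y_packaging + 6·y_solder = 72 and 5·y_packaging + 4·y_solder = 81.
→ y_packaging = 9 and y_solder = 9.
Shadow price of solder = 9.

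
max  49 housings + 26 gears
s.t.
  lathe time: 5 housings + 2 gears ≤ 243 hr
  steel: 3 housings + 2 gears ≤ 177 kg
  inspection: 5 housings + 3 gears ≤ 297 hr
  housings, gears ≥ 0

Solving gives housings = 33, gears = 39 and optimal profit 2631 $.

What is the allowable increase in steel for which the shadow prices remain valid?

12

Binding constraints: lathe time, steel. The basis is B = [[5,2],[3,2]] with det 4.
Per unit increase in steel, x* moves by d = (-0.5, 1.25).
The basis stays optimal until inspection becomes binding; allowable increase = 12 kg.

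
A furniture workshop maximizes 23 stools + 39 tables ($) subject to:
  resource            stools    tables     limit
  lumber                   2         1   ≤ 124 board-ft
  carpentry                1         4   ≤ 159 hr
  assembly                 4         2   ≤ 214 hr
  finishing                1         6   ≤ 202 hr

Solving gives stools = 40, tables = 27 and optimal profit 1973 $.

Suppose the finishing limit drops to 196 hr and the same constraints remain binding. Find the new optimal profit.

Binding: assembly and finishing. Non-binding: lumber (17 unused), carpentry (11 unused).
By complementary slackness, y = 0 for the non-binding constraints.
From A_Bᵀ y = c: 4·y_assembly + 1·y_finishing = 23; 2·y_assembly + 6·y_finishing = 39.
→ y_assembly = 4.5 and y_finishing = 5.
Δz = y_finishing·Δb = 5 × (-6) = -30, so new z* = 1973 − 30 = 1943.

1943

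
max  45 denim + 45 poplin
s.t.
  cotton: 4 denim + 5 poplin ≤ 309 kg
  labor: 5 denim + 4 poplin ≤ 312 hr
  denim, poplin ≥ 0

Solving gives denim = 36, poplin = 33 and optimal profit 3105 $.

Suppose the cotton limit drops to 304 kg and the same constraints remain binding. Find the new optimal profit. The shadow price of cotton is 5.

3080

Δb = -5, so new z* = 3105 + (5)·(-5) = 3105 − 25 = 3080.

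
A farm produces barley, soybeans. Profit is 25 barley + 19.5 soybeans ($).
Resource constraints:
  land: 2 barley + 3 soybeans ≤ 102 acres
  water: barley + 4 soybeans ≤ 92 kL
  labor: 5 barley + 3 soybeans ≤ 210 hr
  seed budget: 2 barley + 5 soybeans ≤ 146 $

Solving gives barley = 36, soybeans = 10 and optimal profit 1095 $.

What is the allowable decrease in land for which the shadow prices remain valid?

Binding constraints: land, labor. The basis is B = [[2,3],[5,3]] with det -9.
Per unit decrease in land, x* moves by d = (0.3333, -0.5556).
The basis stays optimal until soybeans reaches 0; allowable decrease = 18 acres.

18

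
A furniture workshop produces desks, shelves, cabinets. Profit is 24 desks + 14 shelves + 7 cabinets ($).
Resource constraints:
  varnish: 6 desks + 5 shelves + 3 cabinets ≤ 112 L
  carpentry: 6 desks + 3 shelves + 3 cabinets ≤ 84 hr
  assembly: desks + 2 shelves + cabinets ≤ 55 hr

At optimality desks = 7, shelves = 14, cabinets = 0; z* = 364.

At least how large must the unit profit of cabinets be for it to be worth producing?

12

At the optimum: varnish uses 112 of 112 (binding); carpentry uses 84 of 84 (binding); assembly uses 35 of 55 (slack = 20).
Since assembly is not tight, its dual is 0.
From A_Bᵀ y = c: 6·y_varnish + 6·y_carpentry = 24; 5·y_varnish + 3·y_carpentry = 14.
Solving: y_varnish = 1, y_carpentry = 3.
cabinets enters the basis when its profit ≥ yᵀa₃ = 1·3 + 3·3 = 12.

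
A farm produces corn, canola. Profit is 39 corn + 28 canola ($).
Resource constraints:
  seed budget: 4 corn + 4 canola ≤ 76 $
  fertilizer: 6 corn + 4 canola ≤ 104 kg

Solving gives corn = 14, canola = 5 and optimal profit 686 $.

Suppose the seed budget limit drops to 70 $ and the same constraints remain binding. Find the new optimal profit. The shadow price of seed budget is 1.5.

Δb = -6, so new z* = 686 + (1.5)·(-6) = 686 − 9 = 677.

677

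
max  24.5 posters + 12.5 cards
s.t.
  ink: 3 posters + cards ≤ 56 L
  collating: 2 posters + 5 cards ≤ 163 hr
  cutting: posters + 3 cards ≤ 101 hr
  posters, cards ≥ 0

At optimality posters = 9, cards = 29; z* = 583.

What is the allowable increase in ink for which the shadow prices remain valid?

Binding constraints: ink, collating. The basis is B = [[3,1],[2,5]] with det 13.
Per unit increase in ink, x* moves by d = (0.3846, -0.1538).
The basis stays optimal until cards reaches 0; allowable increase = 188.5 L.

188.5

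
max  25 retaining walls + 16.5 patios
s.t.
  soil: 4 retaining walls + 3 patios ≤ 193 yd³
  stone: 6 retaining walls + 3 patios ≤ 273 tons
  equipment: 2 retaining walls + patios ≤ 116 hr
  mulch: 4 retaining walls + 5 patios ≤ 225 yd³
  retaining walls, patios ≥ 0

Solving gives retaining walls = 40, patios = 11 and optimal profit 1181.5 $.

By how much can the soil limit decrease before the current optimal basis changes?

11

Binding constraints: soil, stone. The basis is B = [[4,3],[6,3]] with det -6.
Per unit decrease in soil, x* moves by d = (0.5, -1).
The basis stays optimal until patios reaches 0; allowable decrease = 11 yd³.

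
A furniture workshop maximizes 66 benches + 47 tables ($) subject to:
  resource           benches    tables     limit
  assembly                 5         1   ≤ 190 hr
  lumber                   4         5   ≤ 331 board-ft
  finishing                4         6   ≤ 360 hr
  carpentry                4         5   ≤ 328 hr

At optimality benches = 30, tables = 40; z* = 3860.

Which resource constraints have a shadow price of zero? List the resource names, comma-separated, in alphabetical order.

assembly: 190/190 (binding)
lumber: 320/331 (slack 11)
finishing: 360/360 (binding)
carpentry: 320/328 (slack 8)
By complementary slackness, a constraint with positive slack has shadow price 0 → carpentry, lumber.

carpentry, lumber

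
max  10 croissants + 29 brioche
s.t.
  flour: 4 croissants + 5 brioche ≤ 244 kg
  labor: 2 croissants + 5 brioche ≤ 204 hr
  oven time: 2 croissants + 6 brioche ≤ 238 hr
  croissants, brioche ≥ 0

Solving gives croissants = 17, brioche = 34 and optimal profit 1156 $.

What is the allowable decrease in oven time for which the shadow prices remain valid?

1.2

Binding constraints: labor, oven time. The basis is B = [[2,5],[2,6]] with det 2.
Per unit decrease in oven time, x* moves by d = (2.5, -1).
The basis stays optimal until flour becomes binding; allowable decrease = 1.2 hr.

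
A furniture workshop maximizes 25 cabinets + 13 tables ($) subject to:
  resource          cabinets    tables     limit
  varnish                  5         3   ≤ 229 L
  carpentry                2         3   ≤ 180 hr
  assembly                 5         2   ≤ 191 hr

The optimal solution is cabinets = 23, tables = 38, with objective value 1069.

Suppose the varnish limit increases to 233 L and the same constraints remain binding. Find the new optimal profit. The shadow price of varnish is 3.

Δb = 4, so new z* = 1069 + (3)·(4) = 1069 + 12 = 1081.

1081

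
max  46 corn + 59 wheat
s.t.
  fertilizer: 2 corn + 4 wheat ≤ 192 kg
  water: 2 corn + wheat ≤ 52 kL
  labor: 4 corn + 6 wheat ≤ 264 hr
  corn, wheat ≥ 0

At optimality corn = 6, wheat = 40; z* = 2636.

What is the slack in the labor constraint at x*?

labor used = 4·6 + 6·40 = 264; slack = 264 − 264 = 0.

0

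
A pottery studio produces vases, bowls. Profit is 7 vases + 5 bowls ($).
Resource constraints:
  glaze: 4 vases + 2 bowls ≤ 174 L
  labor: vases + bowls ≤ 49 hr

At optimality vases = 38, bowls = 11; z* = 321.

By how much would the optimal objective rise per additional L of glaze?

At the optimum: glaze uses 174 of 174 (binding); labor uses 49 of 49 (binding).
The binding rows give the dual system: 4·y_glaze + 1·y_labor = 7 and 2·y_glaze + 1·y_labor = 5.
→ y_glaze = 1 and y_labor = 3.
Shadow price of glaze = 1.

1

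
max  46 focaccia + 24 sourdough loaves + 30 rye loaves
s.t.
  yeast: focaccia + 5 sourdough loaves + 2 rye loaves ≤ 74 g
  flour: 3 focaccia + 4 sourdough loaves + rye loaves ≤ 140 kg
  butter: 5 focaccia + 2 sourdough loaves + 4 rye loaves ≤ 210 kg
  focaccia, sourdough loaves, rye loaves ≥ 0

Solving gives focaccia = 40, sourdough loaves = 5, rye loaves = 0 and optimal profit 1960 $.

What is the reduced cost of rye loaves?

-4

Check each constraint at x*: yeast 65/74 (slack 9); flour 140/140 (tight); butter 210/210 (tight).
Since yeast is not tight, its dual is 0.
Dual feasibility on the basic columns requires 3·y_flour + 5·y_butter = 46, 4·y_flour + 2·y_butter = 24.
→ y_flour = 2 and y_butter = 8.
Reduced cost of rye loaves: c₃ − yᵀa₃ = 30 − (2·1 + 8·4) = 30 − 34 = -4.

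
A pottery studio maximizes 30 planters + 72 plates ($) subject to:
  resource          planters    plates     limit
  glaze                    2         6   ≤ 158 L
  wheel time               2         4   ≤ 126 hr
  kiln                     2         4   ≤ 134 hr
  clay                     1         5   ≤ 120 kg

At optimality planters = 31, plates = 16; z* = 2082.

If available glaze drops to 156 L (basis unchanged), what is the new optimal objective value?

Binding: glaze and wheel time. Non-binding: kiln (8 unused), clay (9 unused).
Since kiln, clay are not tight, their duals are 0.
The binding rows give the dual system: 2·y_glaze + 2·y_wheel time = 30 and 6·y_glaze + 4·y_wheel time = 72.
→ y_glaze = 6 and y_wheel time = 9.
Δz = y_glaze·Δb = 6 × (-2) = -12, so new z* = 2082 − 12 = 2070.

2070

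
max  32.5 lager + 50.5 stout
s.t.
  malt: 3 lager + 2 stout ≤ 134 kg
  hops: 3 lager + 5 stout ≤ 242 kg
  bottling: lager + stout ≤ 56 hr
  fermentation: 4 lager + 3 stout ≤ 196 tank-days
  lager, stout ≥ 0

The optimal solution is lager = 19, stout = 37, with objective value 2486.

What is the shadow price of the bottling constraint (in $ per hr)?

5.5

At the optimum: malt uses 131 of 134 (slack = 3); hops uses 242 of 242 (binding); bottling uses 56 of 56 (binding); fermentation uses 187 of 196 (slack = 9).
Slack constraints have shadow price 0 (complementary slackness).
Dual feasibility on the basic columns requires 3·y_hops + 1·y_bottling = 32.5, 5·y_hops + 1·y_bottling = 50.5.
This yields shadow prices y_hops = 9, y_bottling = 5.5.
Shadow price of bottling = 5.5.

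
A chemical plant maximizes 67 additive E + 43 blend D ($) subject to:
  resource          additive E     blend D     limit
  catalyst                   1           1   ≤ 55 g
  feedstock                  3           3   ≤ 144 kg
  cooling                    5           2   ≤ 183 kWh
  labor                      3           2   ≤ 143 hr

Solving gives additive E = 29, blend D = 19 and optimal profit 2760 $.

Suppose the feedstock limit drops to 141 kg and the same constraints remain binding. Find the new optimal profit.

2733

At the optimum: catalyst uses 48 of 55 (slack = 7); feedstock uses 144 of 144 (binding); cooling uses 183 of 183 (binding); labor uses 125 of 143 (slack = 18).
Since catalyst, labor are not tight, their duals are 0.
From A_Bᵀ y = c: 3·y_feedstock + 5·y_cooling = 67; 3·y_feedstock + 2·y_cooling = 43.
This yields shadow prices y_feedstock = 9, y_cooling = 8.
Δz = y_feedstock·Δb = 9 × (-3) = -27, so new z* = 2760 − 27 = 2733.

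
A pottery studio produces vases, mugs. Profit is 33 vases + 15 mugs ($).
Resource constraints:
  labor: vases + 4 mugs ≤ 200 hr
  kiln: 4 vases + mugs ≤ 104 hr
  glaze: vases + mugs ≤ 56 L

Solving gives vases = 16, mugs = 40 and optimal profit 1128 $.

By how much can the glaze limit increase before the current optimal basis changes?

4.8

Binding constraints: kiln, glaze. The basis is B = [[4,1],[1,1]] with det 3.
Per unit increase in glaze, x* moves by d = (-0.3333, 1.3333).
The basis stays optimal until labor becomes binding; allowable increase = 4.8 L.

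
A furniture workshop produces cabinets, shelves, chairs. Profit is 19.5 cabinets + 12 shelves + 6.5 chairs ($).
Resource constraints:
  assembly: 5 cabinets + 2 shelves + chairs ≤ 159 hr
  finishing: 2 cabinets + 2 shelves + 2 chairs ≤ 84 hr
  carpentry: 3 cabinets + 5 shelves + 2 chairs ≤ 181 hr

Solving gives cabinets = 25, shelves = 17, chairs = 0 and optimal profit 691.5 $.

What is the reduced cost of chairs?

Binding: assembly and finishing. Non-binding: carpentry (21 unused).
Slack constraints have shadow price 0 (complementary slackness).
The binding rows give the dual system: 5·y_assembly + 2·y_finishing = 19.5 and 2·y_assembly + 2·y_finishing = 12.
→ y_assembly = 2.5 and y_finishing = 3.5.
Reduced cost of chairs: c₃ − yᵀa₃ = 6.5 − (2.5·1 + 3.5·2) = 6.5 − 9.5 = -3.

-3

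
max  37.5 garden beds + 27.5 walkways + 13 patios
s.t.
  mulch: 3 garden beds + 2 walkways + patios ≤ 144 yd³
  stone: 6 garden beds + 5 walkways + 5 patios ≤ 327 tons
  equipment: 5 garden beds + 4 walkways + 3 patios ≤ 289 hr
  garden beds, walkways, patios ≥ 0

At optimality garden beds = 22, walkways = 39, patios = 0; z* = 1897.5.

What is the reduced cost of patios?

-7

Check each constraint at x*: mulch 144/144 (tight); stone 327/327 (tight); equipment 266/289 (slack 23).
Slack constraints have shadow price 0 (complementary slackness).
The binding rows give the dual system: 3·y_mulch + 6·y_stone = 37.5 and 2·y_mulch + 5·y_stone = 27.5.
Solving: y_mulch = 7.5, y_stone = 2.5.
Reduced cost of patios: c₃ − yᵀa₃ = 13 − (7.5·1 + 2.5·5) = 13 − 20 = -7.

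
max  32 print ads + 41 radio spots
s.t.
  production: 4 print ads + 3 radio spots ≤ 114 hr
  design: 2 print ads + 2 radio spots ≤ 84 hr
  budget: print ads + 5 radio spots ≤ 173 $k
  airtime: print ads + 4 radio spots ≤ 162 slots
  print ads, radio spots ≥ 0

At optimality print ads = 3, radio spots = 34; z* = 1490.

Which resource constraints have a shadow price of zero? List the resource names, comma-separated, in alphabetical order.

production: 114/114 (binding)
design: 74/84 (slack 10)
budget: 173/173 (binding)
airtime: 139/162 (slack 23)
By complementary slackness, a constraint with positive slack has shadow price 0 → airtime, design.

airtime, design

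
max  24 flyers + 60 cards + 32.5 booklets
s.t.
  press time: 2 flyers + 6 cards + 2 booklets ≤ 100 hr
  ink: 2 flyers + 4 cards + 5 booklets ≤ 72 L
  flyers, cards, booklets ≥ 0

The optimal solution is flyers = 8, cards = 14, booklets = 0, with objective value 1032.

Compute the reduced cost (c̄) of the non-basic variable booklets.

-9.5

At the optimum: press time uses 100 of 100 (binding); ink uses 72 of 72 (binding).
The binding rows give the dual system: 2·y_press time + 2·y_ink = 24 and 6·y_press time + 4·y_ink = 60.
→ y_press time = 6 and y_ink = 6.
Reduced cost of booklets: c₃ − yᵀa₃ = 32.5 − (6·2 + 6·5) = 32.5 − 42 = -9.5.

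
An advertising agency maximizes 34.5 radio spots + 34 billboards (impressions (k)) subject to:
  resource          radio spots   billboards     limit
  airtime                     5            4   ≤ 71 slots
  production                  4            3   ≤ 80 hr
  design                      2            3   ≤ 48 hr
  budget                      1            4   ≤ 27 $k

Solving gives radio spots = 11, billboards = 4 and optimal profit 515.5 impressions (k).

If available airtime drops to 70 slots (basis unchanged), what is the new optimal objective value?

509

Binding: airtime and budget. Non-binding: production (24 unused), design (14 unused).
By complementary slackness, y = 0 for the non-binding constraints.
Dual feasibility on the basic columns requires 5·y_airtime + 1·y_budget = 34.5, 4·y_airtime + 4·y_budget = 34.
→ y_airtime = 6.5 and y_budget = 2.
Δz = y_airtime·Δb = 6.5 × (-1) = -6.5, so new z* = 515.5 − 6.5 = 509.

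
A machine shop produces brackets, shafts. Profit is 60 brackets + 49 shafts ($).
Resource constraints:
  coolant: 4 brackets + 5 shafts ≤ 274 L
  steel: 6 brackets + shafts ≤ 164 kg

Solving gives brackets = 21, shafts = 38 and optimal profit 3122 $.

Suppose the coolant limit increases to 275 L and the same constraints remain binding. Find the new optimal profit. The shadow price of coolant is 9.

Δb = 1, so new z* = 3122 + (9)·(1) = 3122 + 9 = 3131.

3131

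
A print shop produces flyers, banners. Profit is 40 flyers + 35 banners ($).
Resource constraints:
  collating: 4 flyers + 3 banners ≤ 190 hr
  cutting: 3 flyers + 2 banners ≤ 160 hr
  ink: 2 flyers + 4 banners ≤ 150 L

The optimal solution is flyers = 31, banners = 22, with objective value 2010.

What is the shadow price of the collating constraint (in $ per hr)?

At the optimum: collating uses 190 of 190 (binding); cutting uses 137 of 160 (slack = 23); ink uses 150 of 150 (binding).
By complementary slackness, y = 0 for the non-binding constraint.
The binding rows give the dual system: 4·y_collating + 2·y_ink = 40 and 3·y_collating + 4·y_ink = 35.
This yields shadow prices y_collating = 9, y_ink = 2.
Shadow price of collating = 9.

9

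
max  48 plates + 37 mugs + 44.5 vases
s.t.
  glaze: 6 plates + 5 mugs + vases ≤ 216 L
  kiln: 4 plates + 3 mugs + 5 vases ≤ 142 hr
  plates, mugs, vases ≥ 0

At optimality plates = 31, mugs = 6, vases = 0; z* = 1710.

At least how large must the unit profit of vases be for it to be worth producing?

47

Both glaze and kiln are binding at x*.
From A_Bᵀ y = c: 6·y_glaze + 4·y_kiln = 48; 5·y_glaze + 3·y_kiln = 37.
This yields shadow prices y_glaze = 2, y_kiln = 9.
vases enters the basis when its profit ≥ yᵀa₃ = 2·1 + 9·5 = 47.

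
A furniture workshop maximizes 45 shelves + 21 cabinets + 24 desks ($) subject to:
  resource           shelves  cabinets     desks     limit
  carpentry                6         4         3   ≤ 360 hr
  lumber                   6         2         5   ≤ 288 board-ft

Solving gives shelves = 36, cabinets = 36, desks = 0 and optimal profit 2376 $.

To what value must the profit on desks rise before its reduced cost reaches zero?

31.5

At the optimum: carpentry uses 360 of 360 (binding); lumber uses 288 of 288 (binding).
The binding rows give the dual system: 6·y_carpentry + 6·y_lumber = 45 and 4·y_carpentry + 2·y_lumber = 21.
→ y_carpentry = 3 and y_lumber = 4.5.
desks enters the basis when its profit ≥ yᵀa₃ = 3·3 + 4.5·5 = 31.5.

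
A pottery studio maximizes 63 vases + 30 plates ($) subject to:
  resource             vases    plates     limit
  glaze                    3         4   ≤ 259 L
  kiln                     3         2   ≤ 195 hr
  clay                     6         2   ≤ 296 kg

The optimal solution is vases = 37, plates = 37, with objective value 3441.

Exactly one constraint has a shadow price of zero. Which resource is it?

glaze: 259/259 (binding)
kiln: 185/195 (slack 10)
clay: 296/296 (binding)
By complementary slackness, a constraint with positive slack has shadow price 0 → kiln.

kiln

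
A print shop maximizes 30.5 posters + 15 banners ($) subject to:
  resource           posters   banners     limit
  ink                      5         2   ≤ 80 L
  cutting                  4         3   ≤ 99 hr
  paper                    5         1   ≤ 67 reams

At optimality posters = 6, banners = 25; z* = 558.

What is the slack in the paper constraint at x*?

12

paper used = 5·6 + 1·25 = 55; slack = 67 − 55 = 12.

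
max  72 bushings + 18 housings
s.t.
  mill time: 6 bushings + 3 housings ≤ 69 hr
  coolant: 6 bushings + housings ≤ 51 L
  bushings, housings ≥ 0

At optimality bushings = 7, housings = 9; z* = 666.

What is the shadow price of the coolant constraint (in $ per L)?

9

Check each constraint at x*: mill time 69/69 (tight); coolant 51/51 (tight).
From A_Bᵀ y = c: 6·y_mill time + 6·y_coolant = 72; 3·y_mill time + 1·y_coolant = 18.
This yields shadow prices y_mill time = 3, y_coolant = 9.
Shadow price of coolant = 9.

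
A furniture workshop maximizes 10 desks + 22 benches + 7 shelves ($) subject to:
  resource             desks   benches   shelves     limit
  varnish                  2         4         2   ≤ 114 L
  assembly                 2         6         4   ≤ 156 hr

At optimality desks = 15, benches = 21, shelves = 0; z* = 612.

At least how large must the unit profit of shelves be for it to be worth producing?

Both varnish and assembly are binding at x*.
Dual feasibility on the basic columns requires 2·y_varnish + 2·y_assembly = 10, 4·y_varnish + 6·y_assembly = 22.
→ y_varnish = 4 and y_assembly = 1.
shelves enters the basis when its profit ≥ yᵀa₃ = 4·2 + 1·4 = 12.

12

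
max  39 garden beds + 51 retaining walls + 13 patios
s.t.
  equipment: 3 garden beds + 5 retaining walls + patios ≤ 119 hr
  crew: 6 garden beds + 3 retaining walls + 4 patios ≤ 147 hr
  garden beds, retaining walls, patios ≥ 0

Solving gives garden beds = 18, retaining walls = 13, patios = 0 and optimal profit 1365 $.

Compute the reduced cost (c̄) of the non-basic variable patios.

-4

Check each constraint at x*: equipment 119/119 (tight); crew 147/147 (tight).
Dual feasibility on the basic columns requires 3·y_equipment + 6·y_crew = 39, 5·y_equipment + 3·y_crew = 51.
This yields shadow prices y_equipment = 9, y_crew = 2.
Reduced cost of patios: c₃ − yᵀa₃ = 13 − (9·1 + 2·4) = 13 − 17 = -4.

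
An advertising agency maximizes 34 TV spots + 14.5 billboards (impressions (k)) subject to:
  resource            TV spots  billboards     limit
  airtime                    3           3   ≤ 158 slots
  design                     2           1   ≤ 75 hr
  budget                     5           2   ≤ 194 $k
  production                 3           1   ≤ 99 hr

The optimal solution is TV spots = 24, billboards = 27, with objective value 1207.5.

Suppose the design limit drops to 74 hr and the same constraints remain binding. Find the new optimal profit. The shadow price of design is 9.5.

1198

Δb = -1, so new z* = 1207.5 + (9.5)·(-1) = 1207.5 − 9.5 = 1198.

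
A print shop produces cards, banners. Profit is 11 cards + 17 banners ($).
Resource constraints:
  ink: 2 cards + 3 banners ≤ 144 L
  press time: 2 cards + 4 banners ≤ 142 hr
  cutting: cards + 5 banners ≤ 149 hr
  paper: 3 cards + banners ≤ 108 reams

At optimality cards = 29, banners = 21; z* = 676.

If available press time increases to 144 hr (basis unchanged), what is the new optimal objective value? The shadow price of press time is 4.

684

Δb = 2, so new z* = 676 + (4)·(2) = 676 + 8 = 684.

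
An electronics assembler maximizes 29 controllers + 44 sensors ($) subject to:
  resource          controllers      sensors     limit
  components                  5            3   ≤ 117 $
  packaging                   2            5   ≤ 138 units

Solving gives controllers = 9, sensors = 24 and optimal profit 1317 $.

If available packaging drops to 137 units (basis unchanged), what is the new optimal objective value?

Check each constraint at x*: components 117/117 (tight); packaging 138/138 (tight).
Dual feasibility on the basic columns requires 5·y_components + 2·y_packaging = 29, 3·y_components + 5·y_packaging = 44.
Solving: y_components = 3, y_packaging = 7.
Δz = y_packaging·Δb = 7 × (-1) = -7, so new z* = 1317 − 7 = 1310.

1310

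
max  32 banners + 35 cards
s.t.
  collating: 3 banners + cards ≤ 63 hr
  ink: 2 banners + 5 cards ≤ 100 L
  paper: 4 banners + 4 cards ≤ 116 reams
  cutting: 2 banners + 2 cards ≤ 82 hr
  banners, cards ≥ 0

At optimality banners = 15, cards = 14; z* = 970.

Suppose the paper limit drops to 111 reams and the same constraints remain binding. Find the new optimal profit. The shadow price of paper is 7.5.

932.5

Δb = -5, so new z* = 970 + (7.5)·(-5) = 970 − 37.5 = 932.5.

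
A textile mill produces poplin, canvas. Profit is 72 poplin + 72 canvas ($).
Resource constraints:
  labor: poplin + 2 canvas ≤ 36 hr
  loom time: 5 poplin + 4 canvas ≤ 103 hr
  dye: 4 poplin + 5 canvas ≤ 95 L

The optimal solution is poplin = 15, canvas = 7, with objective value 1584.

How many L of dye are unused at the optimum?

0

dye used = 4·15 + 5·7 = 95; slack = 95 − 95 = 0.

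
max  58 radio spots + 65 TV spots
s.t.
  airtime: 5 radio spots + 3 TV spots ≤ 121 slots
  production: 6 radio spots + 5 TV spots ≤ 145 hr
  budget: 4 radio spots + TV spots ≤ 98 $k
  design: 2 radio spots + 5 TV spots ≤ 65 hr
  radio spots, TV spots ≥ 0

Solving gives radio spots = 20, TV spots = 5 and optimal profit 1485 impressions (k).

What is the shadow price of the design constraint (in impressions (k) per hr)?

5

Binding: production and design. Non-binding: airtime (6 unused), budget (13 unused).
Slack constraints have shadow price 0 (complementary slackness).
The binding rows give the dual system: 6·y_production + 2·y_design = 58 and 5·y_production + 5·y_design = 65.
Solving: y_production = 8, y_design = 5.
Shadow price of design = 5.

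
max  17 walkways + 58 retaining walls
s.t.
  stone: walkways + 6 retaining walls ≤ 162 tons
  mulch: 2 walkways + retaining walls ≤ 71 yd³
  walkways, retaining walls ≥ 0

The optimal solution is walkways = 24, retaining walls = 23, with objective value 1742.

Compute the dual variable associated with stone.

9

Both stone and mulch are binding at x*.
Dual feasibility on the basic columns requires 1·y_stone + 2·y_mulch = 17, 6·y_stone + 1·y_mulch = 58.
This yields shadow prices y_stone = 9, y_mulch = 4.
Shadow price of stone = 9.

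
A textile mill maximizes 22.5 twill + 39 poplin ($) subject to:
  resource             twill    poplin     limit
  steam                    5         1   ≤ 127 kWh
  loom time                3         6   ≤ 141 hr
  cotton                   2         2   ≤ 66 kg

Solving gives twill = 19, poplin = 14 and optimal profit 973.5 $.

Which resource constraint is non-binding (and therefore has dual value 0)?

steam: 109/127 (slack 18)
loom time: 141/141 (binding)
cotton: 66/66 (binding)
By complementary slackness, a constraint with positive slack has shadow price 0 → steam.

steam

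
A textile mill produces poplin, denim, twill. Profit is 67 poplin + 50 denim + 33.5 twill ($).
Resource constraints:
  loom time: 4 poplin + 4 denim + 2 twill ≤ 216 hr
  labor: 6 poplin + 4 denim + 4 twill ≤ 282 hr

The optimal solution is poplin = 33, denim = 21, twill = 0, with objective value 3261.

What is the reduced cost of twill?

-8.5

Both loom time and labor are binding at x*.
Dual feasibility on the basic columns requires 4·y_loom time + 6·y_labor = 67, 4·y_loom time + 4·y_labor = 50.
This yields shadow prices y_loom time = 4, y_labor = 8.5.
Reduced cost of twill: c₃ − yᵀa₃ = 33.5 − (4·2 + 8.5·4) = 33.5 − 42 = -8.5.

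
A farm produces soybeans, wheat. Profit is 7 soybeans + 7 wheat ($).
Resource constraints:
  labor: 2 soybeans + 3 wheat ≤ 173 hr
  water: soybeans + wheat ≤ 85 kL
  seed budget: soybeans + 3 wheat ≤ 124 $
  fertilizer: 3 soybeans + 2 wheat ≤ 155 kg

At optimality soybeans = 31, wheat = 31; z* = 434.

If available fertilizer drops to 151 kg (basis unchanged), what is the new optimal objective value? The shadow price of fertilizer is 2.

426

Δb = -4, so new z* = 434 + (2)·(-4) = 434 − 8 = 426.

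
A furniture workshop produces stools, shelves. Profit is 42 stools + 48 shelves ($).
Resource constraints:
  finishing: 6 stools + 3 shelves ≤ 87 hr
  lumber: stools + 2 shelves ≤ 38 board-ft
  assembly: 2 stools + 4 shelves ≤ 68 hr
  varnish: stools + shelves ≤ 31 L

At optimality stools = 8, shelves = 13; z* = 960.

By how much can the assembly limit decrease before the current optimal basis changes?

Binding constraints: finishing, assembly. The basis is B = [[6,3],[2,4]] with det 18.
Per unit decrease in assembly, x* moves by d = (0.1667, -0.3333).
The basis stays optimal until shelves reaches 0; allowable decrease = 39 hr.

39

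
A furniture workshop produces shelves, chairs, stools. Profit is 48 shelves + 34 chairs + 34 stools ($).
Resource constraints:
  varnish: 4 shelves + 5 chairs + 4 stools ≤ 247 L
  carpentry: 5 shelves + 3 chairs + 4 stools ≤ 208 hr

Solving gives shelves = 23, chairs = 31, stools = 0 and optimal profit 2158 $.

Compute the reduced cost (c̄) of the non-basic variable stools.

-6

Both varnish and carpentry are binding at x*.
The binding rows give the dual system: 4·y_varnish + 5·y_carpentry = 48 and 5·y_varnish + 3·y_carpentry = 34.
This yields shadow prices y_varnish = 2, y_carpentry = 8.
Reduced cost of stools: c₃ − yᵀa₃ = 34 − (2·4 + 8·4) = 34 − 40 = -6.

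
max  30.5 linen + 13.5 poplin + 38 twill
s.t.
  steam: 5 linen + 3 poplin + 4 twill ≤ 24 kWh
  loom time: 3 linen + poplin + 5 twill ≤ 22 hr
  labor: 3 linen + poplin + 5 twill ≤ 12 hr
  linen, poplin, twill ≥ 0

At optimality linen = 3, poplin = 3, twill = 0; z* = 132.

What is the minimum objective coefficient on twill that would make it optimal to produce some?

Check each constraint at x*: steam 24/24 (tight); loom time 12/22 (slack 10); labor 12/12 (tight).
Since loom time is not tight, its dual is 0.
From A_Bᵀ y = c: 5·y_steam + 3·y_labor = 30.5; 3·y_steam + 1·y_labor = 13.5.
→ y_steam = 2.5 and y_labor = 6.
twill enters the basis when its profit ≥ yᵀa₃ = 2.5·4 + 6·5 = 40.

40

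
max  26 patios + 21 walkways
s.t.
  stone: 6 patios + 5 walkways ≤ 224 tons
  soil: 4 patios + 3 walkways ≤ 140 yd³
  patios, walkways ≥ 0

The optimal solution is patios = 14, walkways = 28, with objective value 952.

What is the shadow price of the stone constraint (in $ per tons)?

At the optimum: stone uses 224 of 224 (binding); soil uses 140 of 140 (binding).
Dual feasibility on the basic columns requires 6·y_stone + 4·y_soil = 26, 5·y_stone + 3·y_soil = 21.
This yields shadow prices y_stone = 3, y_soil = 2.
Shadow price of stone = 3.

3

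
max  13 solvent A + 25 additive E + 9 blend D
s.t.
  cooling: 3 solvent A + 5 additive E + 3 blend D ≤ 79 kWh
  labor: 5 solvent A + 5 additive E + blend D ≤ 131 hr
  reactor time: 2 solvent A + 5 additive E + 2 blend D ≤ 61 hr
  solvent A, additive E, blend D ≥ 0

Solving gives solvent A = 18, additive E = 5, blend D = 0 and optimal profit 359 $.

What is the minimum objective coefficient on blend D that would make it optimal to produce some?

13

Binding: cooling and reactor time. Non-binding: labor (16 unused).
Since labor is not tight, its dual is 0.
From A_Bᵀ y = c: 3·y_cooling + 2·y_reactor time = 13; 5·y_cooling + 5·y_reactor time = 25.
This yields shadow prices y_cooling = 3, y_reactor time = 2.
blend D enters the basis when its profit ≥ yᵀa₃ = 3·3 + 2·2 = 13.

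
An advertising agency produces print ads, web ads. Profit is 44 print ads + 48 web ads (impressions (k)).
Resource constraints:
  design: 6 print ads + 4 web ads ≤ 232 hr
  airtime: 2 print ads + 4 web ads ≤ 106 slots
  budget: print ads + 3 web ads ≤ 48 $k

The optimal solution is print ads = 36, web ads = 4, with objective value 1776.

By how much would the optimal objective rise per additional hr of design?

Check each constraint at x*: design 232/232 (tight); airtime 88/106 (slack 18); budget 48/48 (tight).
Since airtime is not tight, its dual is 0.
Dual feasibility on the basic columns requires 6·y_design + 1·y_budget = 44, 4·y_design + 3·y_budget = 48.
This yields shadow prices y_design = 6, y_budget = 8.
Shadow price of design = 6.

6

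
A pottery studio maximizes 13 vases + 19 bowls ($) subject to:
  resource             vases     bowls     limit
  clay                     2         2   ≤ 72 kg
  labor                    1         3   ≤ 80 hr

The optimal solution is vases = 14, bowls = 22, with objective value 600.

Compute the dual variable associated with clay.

5

Check each constraint at x*: clay 72/72 (tight); labor 80/80 (tight).
Dual feasibility on the basic columns requires 2·y_clay + 1·y_labor = 13, 2·y_clay + 3·y_labor = 19.
Solving: y_clay = 5, y_labor = 3.
Shadow price of clay = 5.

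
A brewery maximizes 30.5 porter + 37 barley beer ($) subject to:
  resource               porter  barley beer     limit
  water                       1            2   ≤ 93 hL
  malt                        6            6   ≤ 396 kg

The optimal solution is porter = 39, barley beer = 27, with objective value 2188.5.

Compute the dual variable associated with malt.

4

Both water and malt are binding at x*.
The binding rows give the dual system: 1·y_water + 6·y_malt = 30.5 and 2·y_water + 6·y_malt = 37.
Solving: y_water = 6.5, y_malt = 4.
Shadow price of malt = 4.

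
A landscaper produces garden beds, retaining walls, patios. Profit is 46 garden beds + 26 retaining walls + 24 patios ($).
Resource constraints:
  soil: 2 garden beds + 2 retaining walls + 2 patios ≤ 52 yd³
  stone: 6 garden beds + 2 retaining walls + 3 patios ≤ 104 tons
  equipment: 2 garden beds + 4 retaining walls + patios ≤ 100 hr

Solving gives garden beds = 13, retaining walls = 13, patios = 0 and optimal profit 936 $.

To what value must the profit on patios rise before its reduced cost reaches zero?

At the optimum: soil uses 52 of 52 (binding); stone uses 104 of 104 (binding); equipment uses 78 of 100 (slack = 22).
By complementary slackness, y = 0 for the non-binding constraint.
Dual feasibility on the basic columns requires 2·y_soil + 6·y_stone = 46, 2·y_soil + 2·y_stone = 26.
→ y_soil = 8 and y_stone = 5.
patios enters the basis when its profit ≥ yᵀa₃ = 8·2 + 5·3 = 31.

31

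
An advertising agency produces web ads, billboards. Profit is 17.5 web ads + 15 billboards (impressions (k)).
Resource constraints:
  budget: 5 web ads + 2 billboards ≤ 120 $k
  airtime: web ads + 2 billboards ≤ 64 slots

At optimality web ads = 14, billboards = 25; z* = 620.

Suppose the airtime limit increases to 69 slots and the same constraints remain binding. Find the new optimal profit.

Check each constraint at x*: budget 120/120 (tight); airtime 64/64 (tight).
From A_Bᵀ y = c: 5·y_budget + 1·y_airtime = 17.5; 2·y_budget + 2·y_airtime = 15.
Solving: y_budget = 2.5, y_airtime = 5.
Δz = y_airtime·Δb = 5 × (5) = 25, so new z* = 620 + 25 = 645.

645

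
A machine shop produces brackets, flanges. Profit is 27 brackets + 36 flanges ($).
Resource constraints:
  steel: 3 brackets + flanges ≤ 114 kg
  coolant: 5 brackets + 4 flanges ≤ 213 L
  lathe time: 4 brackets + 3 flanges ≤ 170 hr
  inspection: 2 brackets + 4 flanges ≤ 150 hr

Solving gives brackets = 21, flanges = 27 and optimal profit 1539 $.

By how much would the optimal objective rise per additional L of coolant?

Check each constraint at x*: steel 90/114 (slack 24); coolant 213/213 (tight); lathe time 165/170 (slack 5); inspection 150/150 (tight).
Slack constraints have shadow price 0 (complementary slackness).
From A_Bᵀ y = c: 5·y_coolant + 2·y_inspection = 27; 4·y_coolant + 4·y_inspection = 36.
→ y_coolant = 3 and y_inspection = 6.
Shadow price of coolant = 3.

3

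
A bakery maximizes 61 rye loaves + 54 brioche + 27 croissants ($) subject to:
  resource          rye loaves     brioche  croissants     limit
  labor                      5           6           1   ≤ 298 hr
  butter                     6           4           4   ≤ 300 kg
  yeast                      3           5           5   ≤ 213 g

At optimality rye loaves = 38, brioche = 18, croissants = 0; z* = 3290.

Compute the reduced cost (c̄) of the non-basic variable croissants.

Binding: labor and butter. Non-binding: yeast (9 unused).
Slack constraints have shadow price 0 (complementary slackness).
The binding rows give the dual system: 5·y_labor + 6·y_butter = 61 and 6·y_labor + 4·y_butter = 54.
This yields shadow prices y_labor = 5, y_butter = 6.
Reduced cost of croissants: c₃ − yᵀa₃ = 27 − (5·1 + 6·4) = 27 − 29 = -2.

-2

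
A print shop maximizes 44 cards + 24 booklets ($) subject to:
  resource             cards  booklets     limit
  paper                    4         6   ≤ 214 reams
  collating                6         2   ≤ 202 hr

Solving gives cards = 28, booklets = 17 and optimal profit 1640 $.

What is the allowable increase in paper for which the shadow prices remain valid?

Binding constraints: paper, collating. The basis is B = [[4,6],[6,2]] with det -28.
Per unit increase in paper, x* moves by d = (-0.0714, 0.2143).
The basis stays optimal until cards reaches 0; allowable increase = 392 reams.

392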